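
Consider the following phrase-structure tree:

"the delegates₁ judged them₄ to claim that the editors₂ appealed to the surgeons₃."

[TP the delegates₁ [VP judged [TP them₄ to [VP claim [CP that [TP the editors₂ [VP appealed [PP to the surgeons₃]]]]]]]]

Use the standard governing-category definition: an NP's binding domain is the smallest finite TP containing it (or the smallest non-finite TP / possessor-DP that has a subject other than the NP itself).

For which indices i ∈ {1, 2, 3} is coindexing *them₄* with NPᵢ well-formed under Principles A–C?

*them* is a pronoun, so Principle B applies: it must be free in its binding domain.
Binding domain of *them₄*: the matrix TP, whose subject is the delegates₁.
*the delegates₁* c-commands the pronoun within its binding domain → coindexation would violate Principle B.
*the editors₂*: the pronoun c-commands this R-expression → coindexation would violate Principle C on *the editors₂*.
*the surgeons₃*: the pronoun c-commands this R-expression → coindexation would violate Principle C on *the surgeons₃*.

none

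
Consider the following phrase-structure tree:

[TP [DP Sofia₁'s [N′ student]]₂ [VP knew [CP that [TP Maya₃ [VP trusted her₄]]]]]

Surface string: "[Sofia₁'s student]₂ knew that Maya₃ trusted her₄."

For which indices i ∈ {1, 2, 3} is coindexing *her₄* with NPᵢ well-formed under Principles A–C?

*her* is a pronoun, so Principle B applies: it must be free in its binding domain.
Binding domain of *her₄*: the embedded TP, whose subject is Maya₃.
*Sofia₁* and the pronoun do not c-command one another → neither Principle B nor Principle C is at stake; coindexation permitted.
*[Sofia₁'s student]₂* c-commands the pronoun but from outside its binding domain, and is not c-commanded by it → coindexation permitted.
*Maya₃* c-commands the pronoun within its binding domain → coindexation would violate Principle B.

{1, 2}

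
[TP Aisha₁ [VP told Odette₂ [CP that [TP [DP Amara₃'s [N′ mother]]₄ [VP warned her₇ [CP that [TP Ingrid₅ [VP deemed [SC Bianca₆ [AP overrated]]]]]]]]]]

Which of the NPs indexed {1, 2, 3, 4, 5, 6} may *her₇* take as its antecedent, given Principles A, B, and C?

{1, 2, 3}

*her* is a pronoun, so Principle B applies: it must be free in its binding domain.
Binding domain of *her₇*: the embedded TP, whose subject is [Amara₃'s mother]₄.
*Aisha₁* c-commands the pronoun but from outside its binding domain, and is not c-commanded by it → coindexation permitted.
*Odette₂* c-commands the pronoun but from outside its binding domain, and is not c-commanded by it → coindexation permitted.
*Amara₃* and the pronoun do not c-command one another → neither Principle B nor Principle C is at stake; coindexation permitted.
*[Amara₃'s mother]₄* c-commands the pronoun within its binding domain → coindexation would violate Principle B.
*Ingrid₅*: the pronoun c-commands this R-expression → coindexation would violate Principle C on *Ingrid₅*.
*Bianca₆*: the pronoun c-commands this R-expression → coindexation would violate Principle C on *Bianca₆*.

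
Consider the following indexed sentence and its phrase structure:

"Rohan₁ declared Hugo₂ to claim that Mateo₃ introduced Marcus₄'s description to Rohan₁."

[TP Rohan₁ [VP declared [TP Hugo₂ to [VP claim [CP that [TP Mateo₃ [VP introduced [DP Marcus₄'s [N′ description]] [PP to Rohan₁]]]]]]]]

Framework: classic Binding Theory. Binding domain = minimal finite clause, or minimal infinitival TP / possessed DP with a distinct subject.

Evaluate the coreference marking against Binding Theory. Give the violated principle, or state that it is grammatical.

Principle C

The two coindexed NPs are *Rohan₁* (the higher occurrence) and *Rohan₁* (the lower occurrence).
*Rohan₁* (the lower occurrence) is an R-expression. Principle C requires it to be free everywhere.
*Rohan₁* (the higher occurrence) c-commands it and carries the same index.
The R-expression is bound → Principle C violation.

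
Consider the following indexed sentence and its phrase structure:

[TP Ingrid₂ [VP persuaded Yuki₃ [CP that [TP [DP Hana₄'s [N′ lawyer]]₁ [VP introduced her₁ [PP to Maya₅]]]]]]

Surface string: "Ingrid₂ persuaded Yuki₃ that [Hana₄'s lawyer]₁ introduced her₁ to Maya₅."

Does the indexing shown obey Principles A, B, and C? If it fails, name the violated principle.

Principle B

The two coindexed NPs are *[Hana₄'s lawyer]₁* and *her₁*.
*her₁* is a pronoun. Its binding domain is the embedded TP, whose subject is [Hana₄'s lawyer]₁.
*[Hana₄'s lawyer]₁* c-commands it within that domain and carries the same index.
The pronoun is locally bound → Principle B violation.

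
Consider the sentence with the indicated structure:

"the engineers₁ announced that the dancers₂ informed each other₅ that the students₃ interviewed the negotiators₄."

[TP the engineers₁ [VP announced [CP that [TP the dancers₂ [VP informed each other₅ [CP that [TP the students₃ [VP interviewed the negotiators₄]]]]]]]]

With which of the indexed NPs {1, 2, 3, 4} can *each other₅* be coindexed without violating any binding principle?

*each other* is an anaphor, so Principle A applies: it must be bound in its binding domain.
Binding domain of *each other₅*: the embedded TP, whose subject is the dancers₂.
*the engineers₁* c-commands the anaphor but is outside its binding domain → cannot satisfy Principle A.
*the dancers₂* c-commands the anaphor within its binding domain → licit binder.
*the students₃* does not c-command the anaphor → cannot bind it.
*the negotiators₄* does not c-command the anaphor → cannot bind it.

{2}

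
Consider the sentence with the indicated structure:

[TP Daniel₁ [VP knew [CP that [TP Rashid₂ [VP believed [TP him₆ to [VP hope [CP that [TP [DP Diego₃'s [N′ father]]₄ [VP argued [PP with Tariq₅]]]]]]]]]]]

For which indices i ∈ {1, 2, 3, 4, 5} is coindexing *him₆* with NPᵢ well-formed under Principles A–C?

*him* is a pronoun, so Principle B applies: it must be free in its binding domain.
Binding domain of *him₆*: the embedded TP, whose subject is Rashid₂.
*Daniel₁* c-commands the pronoun but from outside its binding domain, and is not c-commanded by it → coindexation permitted.
*Rashid₂* c-commands the pronoun within its binding domain → coindexation would violate Principle B.
*Diego₃*: the pronoun c-commands this R-expression → coindexation would violate Principle C on *Diego₃*.
*[Diego₃'s father]₄*: the pronoun c-commands this R-expression → coindexation would violate Principle C on *[Diego₃'s father]₄*.
*Tariq₅*: the pronoun c-commands this R-expression → coindexation would violate Principle C on *Tariq₅*.

{1}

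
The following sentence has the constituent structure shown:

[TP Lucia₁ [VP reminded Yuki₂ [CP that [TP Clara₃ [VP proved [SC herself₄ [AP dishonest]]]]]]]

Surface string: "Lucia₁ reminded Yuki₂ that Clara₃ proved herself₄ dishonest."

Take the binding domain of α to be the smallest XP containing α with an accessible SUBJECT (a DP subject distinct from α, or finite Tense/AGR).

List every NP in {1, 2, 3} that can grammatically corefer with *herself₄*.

{3}

*herself* is an anaphor, so Principle A applies: it must be bound in its binding domain.
Binding domain of *herself₄*: the embedded TP, whose subject is Clara₃.
*Lucia₁* c-commands the anaphor but is outside its binding domain → cannot satisfy Principle A.
*Yuki₂* c-commands the anaphor but is outside its binding domain → cannot satisfy Principle A.
*Clara₃* c-commands the anaphor within its binding domain → licit binder.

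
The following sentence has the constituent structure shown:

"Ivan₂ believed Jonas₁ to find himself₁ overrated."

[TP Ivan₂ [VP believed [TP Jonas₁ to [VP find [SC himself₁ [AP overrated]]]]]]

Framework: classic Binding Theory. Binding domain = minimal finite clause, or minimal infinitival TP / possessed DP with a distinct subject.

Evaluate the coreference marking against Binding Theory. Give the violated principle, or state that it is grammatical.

grammatical

The two coindexed NPs are *Jonas₁* and *himself₁*.
*himself₁* is an anaphor; its binding domain is the embedded TP, whose subject is Jonas₁. *Jonas₁* c-commands it within that domain and shares its index, so Principle A is satisfied.
*Jonas₁* is an R-expression; *himself₁* does not c-command it, and no other NP shares its index, so Principle C is satisfied.
All principles are respected.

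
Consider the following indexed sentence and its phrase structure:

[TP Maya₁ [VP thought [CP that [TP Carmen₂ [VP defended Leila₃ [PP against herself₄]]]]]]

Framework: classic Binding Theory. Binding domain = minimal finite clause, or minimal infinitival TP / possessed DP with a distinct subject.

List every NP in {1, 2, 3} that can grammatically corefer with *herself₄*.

*herself* is an anaphor, so Principle A applies: it must be bound in its binding domain.
Binding domain of *herself₄*: the embedded TP, whose subject is Carmen₂.
*Maya₁* c-commands the anaphor but is outside its binding domain → cannot satisfy Principle A.
*Carmen₂* c-commands the anaphor within its binding domain → licit binder.
*Leila₃* c-commands the anaphor within its binding domain → licit binder.

{2, 3}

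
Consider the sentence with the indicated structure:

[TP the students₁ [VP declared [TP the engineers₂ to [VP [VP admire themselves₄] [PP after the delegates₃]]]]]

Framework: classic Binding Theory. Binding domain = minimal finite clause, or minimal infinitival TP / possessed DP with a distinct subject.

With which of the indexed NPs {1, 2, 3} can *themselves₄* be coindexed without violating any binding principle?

{2}

*themselves* is an anaphor, so Principle A applies: it must be bound in its binding domain.
Binding domain of *themselves₄*: the embedded TP, whose subject is the engineers₂.
*the students₁* c-commands the anaphor but is outside its binding domain → cannot satisfy Principle A.
*the engineers₂* c-commands the anaphor within its binding domain → licit binder.
*the delegates₃* does not c-command the anaphor → cannot bind it.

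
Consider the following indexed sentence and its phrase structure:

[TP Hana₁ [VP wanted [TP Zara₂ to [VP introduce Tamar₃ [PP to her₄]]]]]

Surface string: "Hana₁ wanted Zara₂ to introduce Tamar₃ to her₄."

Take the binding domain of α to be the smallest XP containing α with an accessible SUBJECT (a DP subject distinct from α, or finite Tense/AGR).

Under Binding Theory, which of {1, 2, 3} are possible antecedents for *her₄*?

*her* is a pronoun, so Principle B applies: it must be free in its binding domain.
Binding domain of *her₄*: the embedded TP, whose subject is Zara₂.
*Hana₁* c-commands the pronoun but from outside its binding domain, and is not c-commanded by it → coindexation permitted.
*Zara₂* c-commands the pronoun within its binding domain → coindexation would violate Principle B.
*Tamar₃* c-commands the pronoun within its binding domain → coindexation would violate Principle B.

{1}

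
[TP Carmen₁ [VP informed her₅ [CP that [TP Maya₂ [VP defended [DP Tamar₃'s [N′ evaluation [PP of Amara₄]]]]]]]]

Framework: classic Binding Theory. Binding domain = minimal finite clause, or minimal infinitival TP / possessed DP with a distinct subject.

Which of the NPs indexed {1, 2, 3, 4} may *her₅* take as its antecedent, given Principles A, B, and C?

*her* is a pronoun, so Principle B applies: it must be free in its binding domain.
Binding domain of *her₅*: the matrix TP, whose subject is Carmen₁.
*Carmen₁* c-commands the pronoun within its binding domain → coindexation would violate Principle B.
*Maya₂*: the pronoun c-commands this R-expression → coindexation would violate Principle C on *Maya₂*.
*Tamar₃*: the pronoun c-commands this R-expression → coindexation would violate Principle C on *Tamar₃*.
*Amara₄*: the pronoun c-commands this R-expression → coindexation would violate Principle C on *Amara₄*.

none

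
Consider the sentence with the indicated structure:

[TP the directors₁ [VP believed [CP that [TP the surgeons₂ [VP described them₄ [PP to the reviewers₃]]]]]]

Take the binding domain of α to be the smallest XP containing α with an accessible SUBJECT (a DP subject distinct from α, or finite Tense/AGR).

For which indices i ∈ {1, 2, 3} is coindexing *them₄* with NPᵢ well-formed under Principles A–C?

{1}

*them* is a pronoun, so Principle B applies: it must be free in its binding domain.
Binding domain of *them₄*: the embedded TP, whose subject is the surgeons₂.
*the directors₁* c-commands the pronoun but from outside its binding domain, and is not c-commanded by it → coindexation permitted.
*the surgeons₂* c-commands the pronoun within its binding domain → coindexation would violate Principle B.
*the reviewers₃*: the pronoun c-commands this R-expression → coindexation would violate Principle C on *the reviewers₃*.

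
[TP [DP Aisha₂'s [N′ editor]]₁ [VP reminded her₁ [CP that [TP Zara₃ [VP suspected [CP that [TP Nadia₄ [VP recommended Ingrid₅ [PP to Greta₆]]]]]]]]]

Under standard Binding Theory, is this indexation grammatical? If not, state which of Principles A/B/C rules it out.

The two coindexed NPs are *[Aisha₂'s editor]₁* and *her₁*.
*her₁* is a pronoun. Its binding domain is the matrix TP, whose subject is [Aisha₂'s editor]₁.
*[Aisha₂'s editor]₁* c-commands it within that domain and carries the same index.
The pronoun is locally bound → Principle B violation.

Principle B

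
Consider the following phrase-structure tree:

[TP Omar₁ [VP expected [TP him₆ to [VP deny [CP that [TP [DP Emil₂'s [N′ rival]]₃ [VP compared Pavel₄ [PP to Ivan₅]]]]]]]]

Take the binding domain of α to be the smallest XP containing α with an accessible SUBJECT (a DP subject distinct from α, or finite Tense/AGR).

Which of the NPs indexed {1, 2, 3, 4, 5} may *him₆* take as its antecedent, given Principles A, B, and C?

*him* is a pronoun, so Principle B applies: it must be free in its binding domain.
Binding domain of *him₆*: the matrix TP, whose subject is Omar₁.
*Omar₁* c-commands the pronoun within its binding domain → coindexation would violate Principle B.
*Emil₂*: the pronoun c-commands this R-expression → coindexation would violate Principle C on *Emil₂*.
*[Emil₂'s rival]₃*: the pronoun c-commands this R-expression → coindexation would violate Principle C on *[Emil₂'s rival]₃*.
*Pavel₄*: the pronoun c-commands this R-expression → coindexation would violate Principle C on *Pavel₄*.
*Ivan₅*: the pronoun c-commands this R-expression → coindexation would violate Principle C on *Ivan₅*.

none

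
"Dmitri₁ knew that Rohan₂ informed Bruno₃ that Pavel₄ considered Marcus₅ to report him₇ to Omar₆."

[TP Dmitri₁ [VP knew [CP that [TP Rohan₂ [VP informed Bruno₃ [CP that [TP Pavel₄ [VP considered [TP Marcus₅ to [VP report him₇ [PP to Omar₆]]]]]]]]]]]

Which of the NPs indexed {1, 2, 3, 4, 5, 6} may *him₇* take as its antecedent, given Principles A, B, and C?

*him* is a pronoun, so Principle B applies: it must be free in its binding domain.
Binding domain of *him₇*: the embedded TP, whose subject is Marcus₅.
*Dmitri₁* c-commands the pronoun but from outside its binding domain, and is not c-commanded by it → coindexation permitted.
*Rohan₂* c-commands the pronoun but from outside its binding domain, and is not c-commanded by it → coindexation permitted.
*Bruno₃* c-commands the pronoun but from outside its binding domain, and is not c-commanded by it → coindexation permitted.
*Pavel₄* c-commands the pronoun but from outside its binding domain, and is not c-commanded by it → coindexation permitted.
*Marcus₅* c-commands the pronoun within its binding domain → coindexation would violate Principle B.
*Omar₆*: the pronoun c-commands this R-expression → coindexation would violate Principle C on *Omar₆*.

{1, 2, 3, 4}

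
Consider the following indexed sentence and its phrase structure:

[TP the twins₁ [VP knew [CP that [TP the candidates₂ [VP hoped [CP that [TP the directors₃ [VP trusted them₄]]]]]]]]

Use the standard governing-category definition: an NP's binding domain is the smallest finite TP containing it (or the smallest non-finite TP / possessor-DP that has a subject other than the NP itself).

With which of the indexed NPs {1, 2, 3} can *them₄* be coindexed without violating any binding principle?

*them* is a pronoun, so Principle B applies: it must be free in its binding domain.
Binding domain of *them₄*: the embedded TP, whose subject is the directors₃.
*the twins₁* c-commands the pronoun but from outside its binding domain, and is not c-commanded by it → coindexation permitted.
*the candidates₂* c-commands the pronoun but from outside its binding domain, and is not c-commanded by it → coindexation permitted.
*the directors₃* c-commands the pronoun within its binding domain → coindexation would violate Principle B.

{1, 2}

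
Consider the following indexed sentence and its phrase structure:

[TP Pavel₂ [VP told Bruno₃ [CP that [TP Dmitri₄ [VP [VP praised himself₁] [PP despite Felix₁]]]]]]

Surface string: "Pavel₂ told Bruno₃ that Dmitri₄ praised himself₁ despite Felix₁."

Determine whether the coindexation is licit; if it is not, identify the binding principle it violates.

Principle A

The two coindexed NPs are *Felix₁* and *himself₁*.
*himself₁* is an anaphor. Principle A requires it to be bound within its binding domain — the embedded TP, whose subject is Dmitri₄.
Within that domain it is c-commanded by *Dmitri₄*, which does not share its index.
*Felix₁* does not c-command the anaphor at all.
The anaphor is unbound in its domain → Principle A violation.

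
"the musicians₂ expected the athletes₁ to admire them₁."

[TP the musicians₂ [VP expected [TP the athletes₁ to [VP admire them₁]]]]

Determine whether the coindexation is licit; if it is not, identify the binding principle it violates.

The two coindexed NPs are *the athletes₁* and *them₁*.
*them₁* is a pronoun. Its binding domain is the embedded TP, whose subject is the athletes₁.
*the athletes₁* c-commands it within that domain and carries the same index.
The pronoun is locally bound → Principle B violation.

Principle B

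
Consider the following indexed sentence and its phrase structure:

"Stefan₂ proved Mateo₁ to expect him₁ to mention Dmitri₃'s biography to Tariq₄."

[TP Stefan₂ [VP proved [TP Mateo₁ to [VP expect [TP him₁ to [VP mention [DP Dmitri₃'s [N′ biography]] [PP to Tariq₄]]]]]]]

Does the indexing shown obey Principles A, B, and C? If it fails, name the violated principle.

Principle B

The two coindexed NPs are *Mateo₁* and *him₁*.
*him₁* is a pronoun. Its binding domain is the embedded TP, whose subject is Mateo₁.
*Mateo₁* c-commands it within that domain and carries the same index.
The pronoun is locally bound → Principle B violation.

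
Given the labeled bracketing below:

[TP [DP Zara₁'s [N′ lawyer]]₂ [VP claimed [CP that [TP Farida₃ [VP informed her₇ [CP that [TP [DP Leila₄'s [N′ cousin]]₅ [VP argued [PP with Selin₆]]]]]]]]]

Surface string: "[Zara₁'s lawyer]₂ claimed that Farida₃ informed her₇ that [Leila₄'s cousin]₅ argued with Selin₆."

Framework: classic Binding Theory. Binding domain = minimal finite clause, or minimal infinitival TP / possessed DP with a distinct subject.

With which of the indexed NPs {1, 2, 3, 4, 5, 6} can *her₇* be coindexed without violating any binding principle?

*her* is a pronoun, so Principle B applies: it must be free in its binding domain.
Binding domain of *her₇*: the embedded TP, whose subject is Farida₃.
*Zara₁* and the pronoun do not c-command one another → neither Principle B nor Principle C is at stake; coindexation permitted.
*[Zara₁'s lawyer]₂* c-commands the pronoun but from outside its binding domain, and is not c-commanded by it → coindexation permitted.
*Farida₃* c-commands the pronoun within its binding domain → coindexation would violate Principle B.
*Leila₄*: the pronoun c-commands this R-expression → coindexation would violate Principle C on *Leila₄*.
*[Leila₄'s cousin]₅*: the pronoun c-commands this R-expression → coindexation would violate Principle C on *[Leila₄'s cousin]₅*.
*Selin₆*: the pronoun c-commands this R-expression → coindexation would violate Principle C on *Selin₆*.

{1, 2}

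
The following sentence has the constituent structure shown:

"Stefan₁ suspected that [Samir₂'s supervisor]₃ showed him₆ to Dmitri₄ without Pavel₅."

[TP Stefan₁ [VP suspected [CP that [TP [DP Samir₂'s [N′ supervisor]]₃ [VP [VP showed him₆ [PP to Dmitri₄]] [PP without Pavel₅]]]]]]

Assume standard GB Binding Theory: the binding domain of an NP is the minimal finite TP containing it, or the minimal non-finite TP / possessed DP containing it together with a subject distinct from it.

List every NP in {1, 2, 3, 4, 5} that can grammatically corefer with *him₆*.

*him* is a pronoun, so Principle B applies: it must be free in its binding domain.
Binding domain of *him₆*: the embedded TP, whose subject is [Samir₂'s supervisor]₃.
*Stefan₁* c-commands the pronoun but from outside its binding domain, and is not c-commanded by it → coindexation permitted.
*Samir₂* and the pronoun do not c-command one another → neither Principle B nor Principle C is at stake; coindexation permitted.
*[Samir₂'s supervisor]₃* c-commands the pronoun within its binding domain → coindexation would violate Principle B.
*Dmitri₄*: the pronoun c-commands this R-expression → coindexation would violate Principle C on *Dmitri₄*.
*Pavel₅* and the pronoun do not c-command one another → neither Principle B nor Principle C is at stake; coindexation permitted.

{1, 2, 5}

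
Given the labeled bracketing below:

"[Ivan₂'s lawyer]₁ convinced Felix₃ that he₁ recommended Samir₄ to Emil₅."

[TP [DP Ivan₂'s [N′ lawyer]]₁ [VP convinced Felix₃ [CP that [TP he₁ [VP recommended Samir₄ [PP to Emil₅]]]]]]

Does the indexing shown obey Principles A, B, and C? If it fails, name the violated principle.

grammatical

The two coindexed NPs are *[Ivan₂'s lawyer]₁* and *he₁*.
*he₁* is a pronoun; nothing c-commands it within its binding domain (the embedded TP.), so Principle B holds trivially.
*[Ivan₂'s lawyer]₁* is an R-expression; *he₁* does not c-command it, and no other NP shares its index, so Principle C is satisfied.
All principles are respected.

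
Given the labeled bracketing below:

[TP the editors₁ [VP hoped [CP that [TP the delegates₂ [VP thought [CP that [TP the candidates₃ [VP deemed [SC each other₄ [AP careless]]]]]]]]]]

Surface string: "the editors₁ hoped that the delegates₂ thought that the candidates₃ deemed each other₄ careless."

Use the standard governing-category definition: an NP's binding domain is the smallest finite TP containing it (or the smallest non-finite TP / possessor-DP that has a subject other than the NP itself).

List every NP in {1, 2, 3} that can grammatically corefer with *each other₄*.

*each other* is an anaphor, so Principle A applies: it must be bound in its binding domain.
Binding domain of *each other₄*: the embedded TP, whose subject is the candidates₃.
*the editors₁* c-commands the anaphor but is outside its binding domain → cannot satisfy Principle A.
*the delegates₂* c-commands the anaphor but is outside its binding domain → cannot satisfy Principle A.
*the candidates₃* c-commands the anaphor within its binding domain → licit binder.

{3}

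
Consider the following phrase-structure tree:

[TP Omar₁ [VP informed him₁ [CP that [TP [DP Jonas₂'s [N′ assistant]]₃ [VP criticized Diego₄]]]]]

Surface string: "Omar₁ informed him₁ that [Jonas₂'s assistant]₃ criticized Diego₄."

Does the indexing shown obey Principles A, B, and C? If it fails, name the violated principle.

Principle B

The two coindexed NPs are *Omar₁* and *him₁*.
*him₁* is a pronoun. Its binding domain is the matrix TP, whose subject is Omar₁.
*Omar₁* c-commands it within that domain and carries the same index.
The pronoun is locally bound → Principle B violation.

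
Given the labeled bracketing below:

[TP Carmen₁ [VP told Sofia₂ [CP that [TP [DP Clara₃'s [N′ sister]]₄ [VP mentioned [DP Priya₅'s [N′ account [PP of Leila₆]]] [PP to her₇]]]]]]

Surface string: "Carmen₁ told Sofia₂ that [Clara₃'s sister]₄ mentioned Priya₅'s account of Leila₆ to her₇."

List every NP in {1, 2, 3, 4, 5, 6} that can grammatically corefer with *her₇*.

{1, 2, 3, 5, 6}

*her* is a pronoun, so Principle B applies: it must be free in its binding domain.
Binding domain of *her₇*: the embedded TP, whose subject is [Clara₃'s sister]₄.
*Carmen₁* c-commands the pronoun but from outside its binding domain, and is not c-commanded by it → coindexation permitted.
*Sofia₂* c-commands the pronoun but from outside its binding domain, and is not c-commanded by it → coindexation permitted.
*Clara₃* and the pronoun do not c-command one another → neither Principle B nor Principle C is at stake; coindexation permitted.
*[Clara₃'s sister]₄* c-commands the pronoun within its binding domain → coindexation would violate Principle B.
*Priya₅* and the pronoun do not c-command one another → neither Principle B nor Principle C is at stake; coindexation permitted.
*Leila₆* and the pronoun do not c-command one another → neither Principle B nor Principle C is at stake; coindexation permitted.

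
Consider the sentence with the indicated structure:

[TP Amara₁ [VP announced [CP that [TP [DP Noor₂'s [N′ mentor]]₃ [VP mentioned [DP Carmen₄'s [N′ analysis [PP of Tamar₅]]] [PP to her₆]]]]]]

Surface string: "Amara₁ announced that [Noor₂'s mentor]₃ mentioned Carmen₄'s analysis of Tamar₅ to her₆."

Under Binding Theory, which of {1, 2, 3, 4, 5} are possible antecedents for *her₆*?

*her* is a pronoun, so Principle B applies: it must be free in its binding domain.
Binding domain of *her₆*: the embedded TP, whose subject is [Noor₂'s mentor]₃.
*Amara₁* c-commands the pronoun but from outside its binding domain, and is not c-commanded by it → coindexation permitted.
*Noor₂* and the pronoun do not c-command one another → neither Principle B nor Principle C is at stake; coindexation permitted.
*[Noor₂'s mentor]₃* c-commands the pronoun within its binding domain → coindexation would violate Principle B.
*Carmen₄* and the pronoun do not c-command one another → neither Principle B nor Principle C is at stake; coindexation permitted.
*Tamar₅* and the pronoun do not c-command one another → neither Principle B nor Principle C is at stake; coindexation permitted.

{1, 2, 4, 5}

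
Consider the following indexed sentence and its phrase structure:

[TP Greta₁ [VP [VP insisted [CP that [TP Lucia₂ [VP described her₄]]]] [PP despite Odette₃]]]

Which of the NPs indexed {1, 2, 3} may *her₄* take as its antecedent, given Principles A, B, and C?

*her* is a pronoun, so Principle B applies: it must be free in its binding domain.
Binding domain of *her₄*: the embedded TP, whose subject is Lucia₂.
*Greta₁* c-commands the pronoun but from outside its binding domain, and is not c-commanded by it → coindexation permitted.
*Lucia₂* c-commands the pronoun within its binding domain → coindexation would violate Principle B.
*Odette₃* and the pronoun do not c-command one another → neither Principle B nor Principle C is at stake; coindexation permitted.

{1, 3}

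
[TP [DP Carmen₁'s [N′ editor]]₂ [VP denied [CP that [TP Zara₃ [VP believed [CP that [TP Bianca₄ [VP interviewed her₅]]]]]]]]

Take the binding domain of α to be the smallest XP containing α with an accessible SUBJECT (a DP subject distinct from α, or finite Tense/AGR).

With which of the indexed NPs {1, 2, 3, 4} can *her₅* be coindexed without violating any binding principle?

{1, 2, 3}

*her* is a pronoun, so Principle B applies: it must be free in its binding domain.
Binding domain of *her₅*: the embedded TP, whose subject is Bianca₄.
*Carmen₁* and the pronoun do not c-command one another → neither Principle B nor Principle C is at stake; coindexation permitted.
*[Carmen₁'s editor]₂* c-commands the pronoun but from outside its binding domain, and is not c-commanded by it → coindexation permitted.
*Zara₃* c-commands the pronoun but from outside its binding domain, and is not c-commanded by it → coindexation permitted.
*Bianca₄* c-commands the pronoun within its binding domain → coindexation would violate Principle B.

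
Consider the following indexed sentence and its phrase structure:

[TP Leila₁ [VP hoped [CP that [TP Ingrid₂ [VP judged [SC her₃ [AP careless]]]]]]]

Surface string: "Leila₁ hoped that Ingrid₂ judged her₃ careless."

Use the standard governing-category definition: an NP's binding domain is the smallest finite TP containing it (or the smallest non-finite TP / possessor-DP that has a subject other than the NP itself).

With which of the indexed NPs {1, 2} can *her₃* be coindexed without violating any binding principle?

{1}

*her* is a pronoun, so Principle B applies: it must be free in its binding domain.
Binding domain of *her₃*: the embedded TP, whose subject is Ingrid₂.
*Leila₁* c-commands the pronoun but from outside its binding domain, and is not c-commanded by it → coindexation permitted.
*Ingrid₂* c-commands the pronoun within its binding domain → coindexation would violate Principle B.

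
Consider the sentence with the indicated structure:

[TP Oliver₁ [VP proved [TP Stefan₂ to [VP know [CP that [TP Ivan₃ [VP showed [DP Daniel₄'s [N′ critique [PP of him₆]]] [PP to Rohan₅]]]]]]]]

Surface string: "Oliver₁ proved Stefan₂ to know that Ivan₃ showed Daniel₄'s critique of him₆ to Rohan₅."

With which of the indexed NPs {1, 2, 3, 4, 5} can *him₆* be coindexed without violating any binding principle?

*him* is a pronoun, so Principle B applies: it must be free in its binding domain.
Binding domain of *him₆*: the possessed DP, whose subject is Daniel₄.
*Oliver₁* c-commands the pronoun but from outside its binding domain, and is not c-commanded by it → coindexation permitted.
*Stefan₂* c-commands the pronoun but from outside its binding domain, and is not c-commanded by it → coindexation permitted.
*Ivan₃* c-commands the pronoun but from outside its binding domain, and is not c-commanded by it → coindexation permitted.
*Daniel₄* c-commands the pronoun within its binding domain → coindexation would violate Principle B.
*Rohan₅* and the pronoun do not c-command one another → neither Principle B nor Principle C is at stake; coindexation permitted.

{1, 2, 3, 5}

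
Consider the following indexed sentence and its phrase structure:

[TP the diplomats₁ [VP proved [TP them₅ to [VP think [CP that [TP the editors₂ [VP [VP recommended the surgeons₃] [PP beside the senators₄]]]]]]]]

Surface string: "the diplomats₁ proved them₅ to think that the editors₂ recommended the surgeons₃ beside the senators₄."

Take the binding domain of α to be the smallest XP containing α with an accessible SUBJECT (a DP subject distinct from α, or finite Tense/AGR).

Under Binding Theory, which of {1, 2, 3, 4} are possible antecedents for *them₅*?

none

*them* is a pronoun, so Principle B applies: it must be free in its binding domain.
Binding domain of *them₅*: the matrix TP, whose subject is the diplomats₁.
*the diplomats₁* c-commands the pronoun within its binding domain → coindexation would violate Principle B.
*the editors₂*: the pronoun c-commands this R-expression → coindexation would violate Principle C on *the editors₂*.
*the surgeons₃*: the pronoun c-commands this R-expression → coindexation would violate Principle C on *the surgeons₃*.
*the senators₄*: the pronoun c-commands this R-expression → coindexation would violate Principle C on *the senators₄*.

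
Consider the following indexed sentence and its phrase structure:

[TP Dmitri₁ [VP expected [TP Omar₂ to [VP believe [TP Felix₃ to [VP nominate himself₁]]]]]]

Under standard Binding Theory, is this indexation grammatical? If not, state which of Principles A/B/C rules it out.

The two coindexed NPs are *Dmitri₁* and *himself₁*.
*himself₁* is an anaphor. Principle A requires it to be bound within its binding domain — the embedded TP, whose subject is Felix₃.
Within that domain it is c-commanded by *Felix₃*, which does not share its index.
*Dmitri₁* does c-command the anaphor, but from outside its binding domain.
The anaphor is unbound in its domain → Principle A violation.

Principle A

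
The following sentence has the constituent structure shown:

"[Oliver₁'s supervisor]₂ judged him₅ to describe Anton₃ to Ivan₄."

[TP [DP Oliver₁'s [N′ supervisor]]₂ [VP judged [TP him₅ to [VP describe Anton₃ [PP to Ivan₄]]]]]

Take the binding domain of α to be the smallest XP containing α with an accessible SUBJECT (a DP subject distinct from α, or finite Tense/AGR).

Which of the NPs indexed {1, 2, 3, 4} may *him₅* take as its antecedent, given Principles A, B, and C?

{1}

*him* is a pronoun, so Principle B applies: it must be free in its binding domain.
Binding domain of *him₅*: the matrix TP, whose subject is [Oliver₁'s supervisor]₂.
*Oliver₁* and the pronoun do not c-command one another → neither Principle B nor Principle C is at stake; coindexation permitted.
*[Oliver₁'s supervisor]₂* c-commands the pronoun within its binding domain → coindexation would violate Principle B.
*Anton₃*: the pronoun c-commands this R-expression → coindexation would violate Principle C on *Anton₃*.
*Ivan₄*: the pronoun c-commands this R-expression → coindexation would violate Principle C on *Ivan₄*.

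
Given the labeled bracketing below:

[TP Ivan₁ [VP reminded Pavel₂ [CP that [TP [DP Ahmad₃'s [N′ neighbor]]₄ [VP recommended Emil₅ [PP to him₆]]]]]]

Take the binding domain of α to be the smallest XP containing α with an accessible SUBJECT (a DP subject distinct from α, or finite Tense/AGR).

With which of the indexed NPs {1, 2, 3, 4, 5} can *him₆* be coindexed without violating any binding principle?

{1, 2, 3}

*him* is a pronoun, so Principle B applies: it must be free in its binding domain.
Binding domain of *him₆*: the embedded TP, whose subject is [Ahmad₃'s neighbor]₄.
*Ivan₁* c-commands the pronoun but from outside its binding domain, and is not c-commanded by it → coindexation permitted.
*Pavel₂* c-commands the pronoun but from outside its binding domain, and is not c-commanded by it → coindexation permitted.
*Ahmad₃* and the pronoun do not c-command one another → neither Principle B nor Principle C is at stake; coindexation permitted.
*[Ahmad₃'s neighbor]₄* c-commands the pronoun within its binding domain → coindexation would violate Principle B.
*Emil₅* c-commands the pronoun within its binding domain → coindexation would violate Principle B.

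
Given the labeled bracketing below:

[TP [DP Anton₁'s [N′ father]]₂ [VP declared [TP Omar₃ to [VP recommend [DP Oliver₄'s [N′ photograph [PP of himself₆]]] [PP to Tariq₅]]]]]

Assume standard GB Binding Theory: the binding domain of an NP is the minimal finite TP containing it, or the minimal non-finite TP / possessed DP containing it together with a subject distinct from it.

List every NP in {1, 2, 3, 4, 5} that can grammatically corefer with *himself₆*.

{4}

*himself* is an anaphor, so Principle A applies: it must be bound in its binding domain.
Binding domain of *himself₆*: the possessed DP, whose subject is Oliver₄.
*Anton₁* does not c-command the anaphor → cannot bind it.
*[Anton₁'s father]₂* c-commands the anaphor but is outside its binding domain → cannot satisfy Principle A.
*Omar₃* c-commands the anaphor but is outside its binding domain → cannot satisfy Principle A.
*Oliver₄* c-commands the anaphor within its binding domain → licit binder.
*Tariq₅* does not c-command the anaphor → cannot bind it.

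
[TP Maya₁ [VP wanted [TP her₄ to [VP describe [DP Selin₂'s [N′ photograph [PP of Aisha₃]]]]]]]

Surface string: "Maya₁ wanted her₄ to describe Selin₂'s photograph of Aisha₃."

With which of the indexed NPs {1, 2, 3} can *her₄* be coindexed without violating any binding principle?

*her* is a pronoun, so Principle B applies: it must be free in its binding domain.
Binding domain of *her₄*: the matrix TP, whose subject is Maya₁.
*Maya₁* c-commands the pronoun within its binding domain → coindexation would violate Principle B.
*Selin₂*: the pronoun c-commands this R-expression → coindexation would violate Principle C on *Selin₂*.
*Aisha₃*: the pronoun c-commands this R-expression → coindexation would violate Principle C on *Aisha₃*.

none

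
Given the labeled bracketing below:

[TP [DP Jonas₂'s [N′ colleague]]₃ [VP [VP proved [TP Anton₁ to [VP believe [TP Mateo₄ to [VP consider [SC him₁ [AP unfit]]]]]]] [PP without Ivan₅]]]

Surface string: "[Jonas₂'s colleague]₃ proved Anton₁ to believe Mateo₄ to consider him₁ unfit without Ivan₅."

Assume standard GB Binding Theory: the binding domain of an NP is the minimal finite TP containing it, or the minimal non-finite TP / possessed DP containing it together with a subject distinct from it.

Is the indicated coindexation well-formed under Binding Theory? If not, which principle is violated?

grammatical

The two coindexed NPs are *Anton₁* and *him₁*.
*him₁* is a pronoun; its binding domain is the embedded TP, whose subject is Mateo₄. Within that domain it is c-commanded only by *Mateo₄*, which carries a different index — the pronoun is free locally, so Principle B holds.
*Anton₁* is an R-expression; *him₁* does not c-command it, and no other NP shares its index, so Principle C is satisfied.
All principles are respected.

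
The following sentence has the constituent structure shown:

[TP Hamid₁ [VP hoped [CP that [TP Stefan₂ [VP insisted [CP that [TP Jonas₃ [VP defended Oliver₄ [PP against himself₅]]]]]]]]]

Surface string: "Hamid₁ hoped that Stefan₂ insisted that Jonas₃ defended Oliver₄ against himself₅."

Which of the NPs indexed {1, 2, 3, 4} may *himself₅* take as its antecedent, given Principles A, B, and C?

{3, 4}

*himself* is an anaphor, so Principle A applies: it must be bound in its binding domain.
Binding domain of *himself₅*: the embedded TP, whose subject is Jonas₃.
*Hamid₁* c-commands the anaphor but is outside its binding domain → cannot satisfy Principle A.
*Stefan₂* c-commands the anaphor but is outside its binding domain → cannot satisfy Principle A.
*Jonas₃* c-commands the anaphor within its binding domain → licit binder.
*Oliver₄* c-commands the anaphor within its binding domain → licit binder.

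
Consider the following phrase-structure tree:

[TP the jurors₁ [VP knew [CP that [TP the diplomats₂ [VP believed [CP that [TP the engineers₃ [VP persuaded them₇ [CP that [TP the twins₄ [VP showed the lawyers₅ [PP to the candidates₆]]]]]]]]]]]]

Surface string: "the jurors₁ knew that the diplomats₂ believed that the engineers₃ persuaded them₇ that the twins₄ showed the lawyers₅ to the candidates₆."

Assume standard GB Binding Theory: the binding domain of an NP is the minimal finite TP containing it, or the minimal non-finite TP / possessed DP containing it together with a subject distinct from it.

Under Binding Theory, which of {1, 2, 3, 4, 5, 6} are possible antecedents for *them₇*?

*them* is a pronoun, so Principle B applies: it must be free in its binding domain.
Binding domain of *them₇*: the embedded TP, whose subject is the engineers₃.
*the jurors₁* c-commands the pronoun but from outside its binding domain, and is not c-commanded by it → coindexation permitted.
*the diplomats₂* c-commands the pronoun but from outside its binding domain, and is not c-commanded by it → coindexation permitted.
*the engineers₃* c-commands the pronoun within its binding domain → coindexation would violate Principle B.
*the twins₄*: the pronoun c-commands this R-expression → coindexation would violate Principle C on *the twins₄*.
*the lawyers₅*: the pronoun c-commands this R-expression → coindexation would violate Principle C on *the lawyers₅*.
*the candidates₆*: the pronoun c-commands this R-expression → coindexation would violate Principle C on *the candidates₆*.

{1, 2}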